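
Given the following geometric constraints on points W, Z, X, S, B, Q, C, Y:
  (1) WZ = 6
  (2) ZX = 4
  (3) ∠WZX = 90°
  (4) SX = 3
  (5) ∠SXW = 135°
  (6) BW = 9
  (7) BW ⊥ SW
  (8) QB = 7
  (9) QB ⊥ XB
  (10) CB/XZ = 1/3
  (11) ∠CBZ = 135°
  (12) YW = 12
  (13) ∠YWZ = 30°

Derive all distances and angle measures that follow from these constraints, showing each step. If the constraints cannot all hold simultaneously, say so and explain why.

The constraints are consistent.

From the given relations:
  CB = 1/3·XZ = 1/3·4 ≈ 1.33

Step 1: From WZ = 6, ZX = 4, and ∠WZX = 90°, by the law of cosines:
  WX² = WZ² + ZX² - 2·WZ·ZX·cos(90°) = 36 + 16 - 0 = 52
  WX = 2·√13

Step 2: From ZW = 6, WY = 12, and ∠ZWY = 30°, by the law of cosines:
  ZY² = ZW² + WY² - 2·ZW·WY·cos(30°) = 36 + 144 - 124.7 = 55.29
  ZY ≈ 7.44

Step 3: From WX = 2·√13, XS = 3, and ∠WXS = 135°, by the law of cosines:
  WS² = WX² + XS² - 2·WX·XS·cos(135°) = 52 + 9 + 30.59 = 91.59
  WS ≈ 9.57

Step 4: From WX = 2·√13, WZ = 6, XZ = 4, by the inverse law of cosines:
  cos(∠XWZ) = (WX² + WZ² - XZ²) / (2·WX·WZ)
  ∠XWZ = 33.69°

Step 5: From ZW = 6, ZY = 7.44, WY = 12, by the inverse law of cosines:
  cos(∠WZY) = (ZW² + ZY² - WY²) / (2·ZW·ZY)
  ∠WZY = 126.21°

Step 6: From XW = 2·√13, XZ = 4, WZ = 6, by the inverse law of cosines:
  cos(∠WXZ) = (XW² + XZ² - WZ²) / (2·XW·XZ)
  ∠WXZ = 56.31°

Step 7: From YW = 12, YZ = 7.44, WZ = 6, by the inverse law of cosines:
  cos(∠WYZ) = (YW² + YZ² - WZ²) / (2·YW·YZ)
  ∠WYZ = 23.79°

Step 8: From SW = 9.57, WB = 9, and ∠SWB = 90°, by the law of cosines:
  SB² = SW² + WB² - 2·SW·WB·cos(90°) = 91.59 + 81 - 0 = 172.6
  SB ≈ 13.14

Step 9: From WS = 9.57, WX = 2·√13, SX = 3, by the inverse law of cosines:
  cos(∠SWX) = (WS² + WX² - SX²) / (2·WS·WX)
  ∠SWX = 12.81°

Step 10: From SW = 9.57, SX = 3, WX = 2·√13, by the inverse law of cosines:
  cos(∠WSX) = (SW² + SX² - WX²) / (2·SW·SX)
  ∠WSX = 32.19°

Step 11: From SB = 13.14, SW = 9.57, BW = 9, by the inverse law of cosines:
  cos(∠BSW) = (SB² + SW² - BW²) / (2·SB·SW)
  ∠BSW = 43.24°

Step 12: From BS = 13.14, BW = 9, SW = 9.57, by the inverse law of cosines:
  cos(∠SBW) = (BS² + BW² - SW²) / (2·BS·BW)
  ∠SBW = 46.76°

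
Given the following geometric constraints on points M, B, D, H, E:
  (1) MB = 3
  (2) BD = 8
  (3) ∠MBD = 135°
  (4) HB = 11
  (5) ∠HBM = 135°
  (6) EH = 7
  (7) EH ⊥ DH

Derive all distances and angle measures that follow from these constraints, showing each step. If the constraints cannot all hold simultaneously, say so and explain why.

The constraints are consistent.

Step 1: From MB = 3, BD = 8, and ∠MBD = 135°, by the law of cosines:
  MD² = MB² + BD² - 2·MB·BD·cos(135°) = 9 + 64 + 33.94 = 106.9
  MD ≈ 10.34

Step 2: From MB = 3, BH = 11, and ∠MBH = 135°, by the law of cosines:
  MH² = MB² + BH² - 2·MB·BH·cos(135°) = 9 + 121 + 46.67 = 176.7
  MH ≈ 13.29

Step 3: From MB = 3, MD = 10.34, BD = 8, by the inverse law of cosines:
  cos(∠BMD) = (MB² + MD² - BD²) / (2·MB·MD)
  ∠BMD = 33.16°

Step 4: From MB = 3, MH = 13.29, BH = 11, by the inverse law of cosines:
  cos(∠BMH) = (MB² + MH² - BH²) / (2·MB·MH)
  ∠BMH = 35.82°

Step 5: From DB = 8, DM = 10.34, BM = 3, by the inverse law of cosines:
  cos(∠BDM) = (DB² + DM² - BM²) / (2·DB·DM)
  ∠BDM = 11.84°

Step 6: From HB = 11, HM = 13.29, BM = 3, by the inverse law of cosines:
  cos(∠BHM) = (HB² + HM² - BM²) / (2·HB·HM)
  ∠BHM = 9.18°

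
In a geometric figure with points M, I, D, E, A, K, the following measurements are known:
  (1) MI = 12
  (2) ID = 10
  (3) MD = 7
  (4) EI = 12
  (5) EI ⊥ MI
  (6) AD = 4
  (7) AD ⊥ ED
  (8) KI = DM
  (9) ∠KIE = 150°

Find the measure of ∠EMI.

Step 1: By the law of cosines on triangle MIE: ME² = 12² + 12² − 2·12·12·cos(90°) = 288, so ME = 12·√2.
Step 2: By the inverse law of cosines on triangle EMI: cos(∠EMI) = ((12·√2)² + 12² − 12²) / (2·12·√2·12) = 288/407.29 = 0.7071, so ∠EMI = 45°.

Therefore, the measure of angle ∠EMI = 45°.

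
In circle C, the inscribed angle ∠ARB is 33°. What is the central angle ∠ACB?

By the inscribed angle theorem, the central angle is twice the inscribed angle.
Central angle = 2 × 33° = 66°

66°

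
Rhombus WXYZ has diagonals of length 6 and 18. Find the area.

Area = (6 * 18) / 2 = 108 / 2 = 54

54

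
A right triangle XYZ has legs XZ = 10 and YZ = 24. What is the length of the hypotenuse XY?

In a right triangle, the square of the hypotenuse equals the sum of the squares of the two legs.
The legs are 10 and 24, so the hypotenuse = sqrt(100 + 576) = sqrt(676) = 26.

26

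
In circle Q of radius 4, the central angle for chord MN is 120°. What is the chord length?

Chord length = 2r sin(θ/2)
= 2 × 4 × sin(120°/2)
= 2 × 4 × sin(60°)
= 4*sqrt(3)

4*sqrt(3)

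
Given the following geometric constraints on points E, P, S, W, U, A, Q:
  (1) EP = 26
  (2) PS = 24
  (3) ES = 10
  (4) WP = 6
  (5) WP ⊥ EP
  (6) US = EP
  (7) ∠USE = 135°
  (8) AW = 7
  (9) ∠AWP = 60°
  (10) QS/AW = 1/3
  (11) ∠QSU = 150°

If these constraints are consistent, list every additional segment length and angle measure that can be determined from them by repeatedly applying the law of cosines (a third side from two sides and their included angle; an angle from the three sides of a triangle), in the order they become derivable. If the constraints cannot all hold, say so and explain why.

The constraints are consistent. Derivable facts, in order:
After 1 step:
- EU ≈ 33.82
- EW = 2·√178
- PA = √43
- UQ ≈ 28.05
- ∠EPS = 22.62°
- ∠ESP = 90°
- ∠PES = 67.38°
After 2 steps:
- ∠APW = 67.59°
- ∠EUS = 12.07°
- ∠EWP = 77.01°
- ∠PAW = 52.41°
- ∠PEW = 12.99°
- ∠QUS = 2.38°
- ∠SEU = 32.93°
- ∠SQU = 27.62°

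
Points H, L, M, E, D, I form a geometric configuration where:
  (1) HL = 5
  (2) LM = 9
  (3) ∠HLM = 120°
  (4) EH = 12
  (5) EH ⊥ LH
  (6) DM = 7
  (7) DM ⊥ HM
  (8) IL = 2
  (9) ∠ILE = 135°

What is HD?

Step 1: By the law of cosines on triangle HLM: HM² = 5² + 9² − 2·5·9·cos(120°) = 151, so HM = √151.
Step 2: By the law of cosines on triangle HMD: HD² = √151² + 7² − 2·√151·7·cos(90°) = 200, so HD = 10·√2.

Therefore, the length of HD = 10·√2.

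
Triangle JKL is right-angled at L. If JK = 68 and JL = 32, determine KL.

By the Pythagorean theorem: KL^2 = JK^2 - JL^2
KL^2 = 68^2 - 32^2 = 4624 - 1024 = 3600
KL = sqrt(3600) = 60

60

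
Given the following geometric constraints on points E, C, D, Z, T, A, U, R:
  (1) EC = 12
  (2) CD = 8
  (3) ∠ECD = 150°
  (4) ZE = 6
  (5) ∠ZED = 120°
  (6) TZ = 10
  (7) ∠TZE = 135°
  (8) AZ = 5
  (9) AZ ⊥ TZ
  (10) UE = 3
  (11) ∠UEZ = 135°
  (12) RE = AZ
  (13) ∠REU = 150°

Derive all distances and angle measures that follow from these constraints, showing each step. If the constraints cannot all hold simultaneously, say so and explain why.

The constraints are consistent.

From the given relations:
  RE = AZ = 5

Step 1: From EC = 12, CD = 8, and ∠ECD = 150°, by the law of cosines:
  ED² = EC² + CD² - 2·EC·CD·cos(150°) = 144 + 64 + 166.3 = 374.3
  ED ≈ 19.35

Step 2: From EZ = 6, ZT = 10, and ∠EZT = 135°, by the law of cosines:
  ET² = EZ² + ZT² - 2·EZ·ZT·cos(135°) = 36 + 100 + 84.85 = 220.9
  ET ≈ 14.86

Step 3: From ZE = 6, EU = 3, and ∠ZEU = 135°, by the law of cosines:
  ZU² = ZE² + EU² - 2·ZE·EU·cos(135°) = 36 + 9 + 25.46 = 70.46
  ZU ≈ 8.39

Step 4: From TZ = 10, ZA = 5, and ∠TZA = 90°, by the law of cosines:
  TA² = TZ² + ZA² - 2·TZ·ZA·cos(90°) = 100 + 25 - 0 = 125
  TA = 5·√5

Step 5: From UE = 3, ER = 5, and ∠UER = 150°, by the law of cosines:
  UR² = UE² + ER² - 2·UE·ER·cos(150°) = 9 + 25 + 25.98 = 59.98
  UR ≈ 7.74

Step 6: From DE = 19.35, EZ = 6, and ∠DEZ = 120°, by the law of cosines:
  DZ² = DE² + EZ² - 2·DE·EZ·cos(120°) = 374.3 + 36 + 116.1 = 526.4
  DZ ≈ 22.94

Step 7: From EC = 12, ED = 19.35, CD = 8, by the inverse law of cosines:
  cos(∠CED) = (EC² + ED² - CD²) / (2·EC·ED)
  ∠CED = 11.93°

Step 8: From ET = 14.86, EZ = 6, TZ = 10, by the inverse law of cosines:
  cos(∠TEZ) = (ET² + EZ² - TZ²) / (2·ET·EZ)
  ∠TEZ = 28.41°

Step 9: From DC = 8, DE = 19.35, CE = 12, by the inverse law of cosines:
  cos(∠CDE) = (DC² + DE² - CE²) / (2·DC·DE)
  ∠CDE = 18.07°

Step 10: From ZE = 6, ZU = 8.39, EU = 3, by the inverse law of cosines:
  cos(∠EZU) = (ZE² + ZU² - EU²) / (2·ZE·ZU)
  ∠EZU = 14.64°

Step 11: From TA = 5·√5, TZ = 10, AZ = 5, by the inverse law of cosines:
  cos(∠ATZ) = (TA² + TZ² - AZ²) / (2·TA·TZ)
  ∠ATZ = 26.57°

Step 12: From TE = 14.86, TZ = 10, EZ = 6, by the inverse law of cosines:
  cos(∠ETZ) = (TE² + TZ² - EZ²) / (2·TE·TZ)
  ∠ETZ = 16.59°

Step 13: From AT = 5·√5, AZ = 5, TZ = 10, by the inverse law of cosines:
  cos(∠TAZ) = (AT² + AZ² - TZ²) / (2·AT·AZ)
  ∠TAZ = 63.43°

Step 14: From UE = 3, UR = 7.74, ER = 5, by the inverse law of cosines:
  cos(∠EUR) = (UE² + UR² - ER²) / (2·UE·UR)
  ∠EUR = 18.83°

Step 15: From UE = 3, UZ = 8.39, EZ = 6, by the inverse law of cosines:
  cos(∠EUZ) = (UE² + UZ² - EZ²) / (2·UE·UZ)
  ∠EUZ = 30.36°

Step 16: From RE = 5, RU = 7.74, EU = 3, by the inverse law of cosines:
  cos(∠ERU) = (RE² + RU² - EU²) / (2·RE·RU)
  ∠ERU = 11.17°

Step 17: From DE = 19.35, DZ = 22.94, EZ = 6, by the inverse law of cosines:
  cos(∠EDZ) = (DE² + DZ² - EZ²) / (2·DE·DZ)
  ∠EDZ = 13.09°

Step 18: From ZD = 22.94, ZE = 6, DE = 19.35, by the inverse law of cosines:
  cos(∠DZE) = (ZD² + ZE² - DE²) / (2·ZD·ZE)
  ∠DZE = 46.91°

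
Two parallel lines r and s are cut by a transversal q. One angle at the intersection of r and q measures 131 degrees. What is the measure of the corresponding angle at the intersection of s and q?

Corresponding angles are equal: 131 degrees.

131 degrees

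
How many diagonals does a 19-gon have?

Each of the 19 vertices connects to 16 non-adjacent vertices via diagonals.
Total connections = 19 × 16 = 304, but each diagonal is counted twice.
Number of diagonals = 304 / 2 = 152.

152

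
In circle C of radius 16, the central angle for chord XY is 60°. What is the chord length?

Chord length = 2r sin(θ/2)
= 2 × 16 × sin(60°/2)
= 2 × 16 × sin(30°)
= 16

16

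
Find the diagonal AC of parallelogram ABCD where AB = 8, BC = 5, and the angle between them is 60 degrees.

The diagonal of a parallelogram can be found by treating two adjacent sides and the diagonal as a triangle.
Applying the law of cosines with sides 8, 5 and included angle 60°:
d^2 = 64 + 25 - 80*cos(60°) = 49
d = 7

7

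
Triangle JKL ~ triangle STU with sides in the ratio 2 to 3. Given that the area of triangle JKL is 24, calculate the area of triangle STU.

Area ratio = (2/3)^2 = 4/9. Area of STU = 24 * 9/4 = 54.

54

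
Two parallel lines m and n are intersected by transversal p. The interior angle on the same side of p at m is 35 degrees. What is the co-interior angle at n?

Co-interior angles (same-side interior) formed by parallel lines and a transversal are supplementary (sum to 180 degrees).
The given angle is 35 degrees.
The co-interior angle = 180 - 35 = 145 degrees.

145 degrees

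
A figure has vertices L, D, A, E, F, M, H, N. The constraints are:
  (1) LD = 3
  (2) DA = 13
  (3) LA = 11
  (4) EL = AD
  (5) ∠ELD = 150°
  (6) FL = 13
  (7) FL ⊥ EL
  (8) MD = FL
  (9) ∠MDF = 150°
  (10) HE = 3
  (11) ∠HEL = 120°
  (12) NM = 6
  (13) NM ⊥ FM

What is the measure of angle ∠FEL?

From the given relations: EL = AD = 13.
Step 1: By the law of cosines on triangle ELF: EF² = 13² + 13² − 2·13·13·cos(90°) = 338, so EF = 13·√2.
Step 2: By the inverse law of cosines on triangle FEL: cos(∠FEL) = ((13·√2)² + 13² − 13²) / (2·13·√2·13) = 338/478 = 0.7071, so ∠FEL = 45°.

Therefore, the measure of angle ∠FEL = 45°.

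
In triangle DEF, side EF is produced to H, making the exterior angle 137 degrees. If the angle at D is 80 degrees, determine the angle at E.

The exterior angle theorem states that an exterior angle equals the sum of the two non-adjacent interior angles.
So 137 = 80 + angle E, which gives angle E = 137 - 80 = 57 degrees.

57 degrees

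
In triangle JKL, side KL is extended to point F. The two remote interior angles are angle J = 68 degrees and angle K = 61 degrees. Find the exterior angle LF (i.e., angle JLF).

Exterior angle = 68 + 61 = 129 degrees (exterior angle theorem).

129 degrees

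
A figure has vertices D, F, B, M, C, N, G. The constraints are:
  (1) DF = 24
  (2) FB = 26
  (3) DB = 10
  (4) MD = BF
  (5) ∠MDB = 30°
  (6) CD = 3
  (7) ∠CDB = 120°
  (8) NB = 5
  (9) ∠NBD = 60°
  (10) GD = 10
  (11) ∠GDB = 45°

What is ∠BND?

Step 1: By the law of cosines on triangle NBD: ND² = 5² + 10² − 2·5·10·cos(60°) = 75, so ND = 5·√3.
Step 2: By the inverse law of cosines on triangle BND: cos(∠BND) = (5² + (5·√3)² − 10²) / (2·5·5·√3) = 0/86.6 = 0, so ∠BND = 90°.

Therefore, the measure of angle ∠BND = 90°.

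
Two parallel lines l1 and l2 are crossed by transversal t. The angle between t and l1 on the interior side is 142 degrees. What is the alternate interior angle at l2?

Alternate interior angles formed by parallel lines and a transversal are equal.
The given angle is 142 degrees.
The alternate interior angle = 142 degrees.

142 degrees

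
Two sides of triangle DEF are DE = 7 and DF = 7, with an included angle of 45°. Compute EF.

By the law of cosines: EF^2 = DE^2 + DF^2 - 2*DE*DF*cos(D)
EF^2 = 7^2 + 7^2 - 2*7*7*cos(45°)
EF^2 = 49 + 49 - 98*(sqrt(2)/2)
EF^2 = 98 - 49*sqrt(2)
EF = 7*sqrt(2 - sqrt(2))

7*sqrt(2 - sqrt(2))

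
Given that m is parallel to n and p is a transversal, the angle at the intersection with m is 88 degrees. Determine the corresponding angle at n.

Corresponding angles formed by parallel lines and a transversal are equal.
The given angle is 88 degrees.
The corresponding angle = 88 degrees.

88 degrees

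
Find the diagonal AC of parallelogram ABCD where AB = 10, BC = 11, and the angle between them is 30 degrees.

Using the law of cosines:
d^2 = 10^2 + 11^2 - 2(10)(11)cos(30 degrees)
d^2 = 100 + 121 - 220*sqrt(3)/2
d^2 = 221 - 110*sqrt(3)
d = sqrt(221 - 110*sqrt(3))

sqrt(221 - 110*sqrt(3))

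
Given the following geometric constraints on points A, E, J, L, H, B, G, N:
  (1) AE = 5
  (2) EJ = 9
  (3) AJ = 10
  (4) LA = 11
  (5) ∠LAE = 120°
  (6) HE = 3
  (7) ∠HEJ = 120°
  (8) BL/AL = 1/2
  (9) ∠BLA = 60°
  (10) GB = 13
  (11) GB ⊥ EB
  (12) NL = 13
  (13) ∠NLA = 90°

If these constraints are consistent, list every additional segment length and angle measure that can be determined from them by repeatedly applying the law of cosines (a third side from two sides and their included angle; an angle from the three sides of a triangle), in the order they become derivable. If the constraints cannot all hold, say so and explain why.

The constraints are consistent. Derivable facts, in order:
After 1 step:
- AB ≈ 9.53
- AN ≈ 17.03
- EL ≈ 14.18
- JH = 3·√13
- ∠AEJ = 86.18°
- ∠AJE = 29.93°
- ∠EAJ = 63.9°
After 2 steps:
- ∠ABL = 90°
- ∠AEL = 42.22°
- ∠ALE = 17.78°
- ∠ANL = 40.24°
- ∠BAL = 30°
- ∠EHJ = 46.1°
- ∠EJH = 13.9°
- ∠LAN = 49.76°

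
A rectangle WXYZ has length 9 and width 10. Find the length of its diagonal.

d = sqrt(9^2 + 10^2) = sqrt(181)

sqrt(181)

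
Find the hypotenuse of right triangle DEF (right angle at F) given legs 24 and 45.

By the Pythagorean theorem: DE^2 = DF^2 + EF^2
DE^2 = 24^2 + 45^2 = 576 + 2025 = 2601
DE = sqrt(2601) = 51

51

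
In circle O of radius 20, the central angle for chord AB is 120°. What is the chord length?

Drop a perpendicular from the center to the chord, bisecting both the chord and the central angle.
Each half-chord = r sin(θ/2) = 20 sin(60°).
The full chord = 2 × 20 × sin(60°) = 20*sqrt(3).

20*sqrt(3)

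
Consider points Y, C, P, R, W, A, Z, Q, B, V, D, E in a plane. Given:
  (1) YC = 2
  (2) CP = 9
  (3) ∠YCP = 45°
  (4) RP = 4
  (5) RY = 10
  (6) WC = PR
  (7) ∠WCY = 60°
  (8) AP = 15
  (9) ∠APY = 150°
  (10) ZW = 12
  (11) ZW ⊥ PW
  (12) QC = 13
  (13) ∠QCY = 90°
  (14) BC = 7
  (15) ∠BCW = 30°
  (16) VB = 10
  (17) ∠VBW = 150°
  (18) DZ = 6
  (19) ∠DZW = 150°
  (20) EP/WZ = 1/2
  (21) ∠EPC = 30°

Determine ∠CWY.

From the given relations: WC = PR = 4.
Step 1: By the law of cosines on triangle WCY: WY² = 4² + 2² − 2·4·2·cos(60°) = 12, so WY = 2·√3.
Step 2: By the inverse law of cosines on triangle CWY: cos(∠CWY) = (4² + (2·√3)² − 2²) / (2·4·2·√3) = 24/27.71 = 0.866, so ∠CWY = 30°.

Therefore, the measure of angle ∠CWY = 30°.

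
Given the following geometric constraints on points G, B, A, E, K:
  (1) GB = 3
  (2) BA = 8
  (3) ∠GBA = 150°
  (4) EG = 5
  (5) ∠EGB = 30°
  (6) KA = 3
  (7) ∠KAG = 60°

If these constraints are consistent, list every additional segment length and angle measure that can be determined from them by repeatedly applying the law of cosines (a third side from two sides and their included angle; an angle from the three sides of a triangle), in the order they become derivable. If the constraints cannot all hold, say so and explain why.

The constraints are consistent. Derivable facts, in order:
After 1 step:
- BE ≈ 2.83
- GA ≈ 10.7
After 2 steps:
- GK ≈ 9.56
- ∠AGB = 21.94°
- ∠BAG = 8.06°
- ∠BEG = 31.98°
- ∠EBG = 118.02°
After 3 steps:
- ∠AGK = 15.76°
- ∠AKG = 104.24°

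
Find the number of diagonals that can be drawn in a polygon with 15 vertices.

The number of diagonals in an n-gon is n(n - 3)/2.
For n = 15: 15(15 - 3)/2 = 15 × 12 / 2 = 90.

90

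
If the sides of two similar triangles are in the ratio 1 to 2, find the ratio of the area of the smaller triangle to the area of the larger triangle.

The ratio of areas of similar triangles equals the square of the side ratio.
Side ratio = 1:2
Area ratio = (1/2)^2 = 1/4 = 1:4

1:4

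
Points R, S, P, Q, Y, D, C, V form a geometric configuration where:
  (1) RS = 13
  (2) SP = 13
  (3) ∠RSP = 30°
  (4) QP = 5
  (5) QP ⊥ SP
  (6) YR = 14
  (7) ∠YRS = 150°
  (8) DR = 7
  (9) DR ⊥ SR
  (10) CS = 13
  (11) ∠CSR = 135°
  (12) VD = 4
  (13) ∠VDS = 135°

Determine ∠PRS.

Step 1: By the law of cosines on triangle RSP: RP² = 13² + 13² − 2·13·13·cos(30°) = 45.28, so RP ≈ 6.73.
Step 2: By the inverse law of cosines on triangle PRS: cos(∠PRS) = (6.73² + 13² − 13²) / (2·6.73·13) = 45.28/174.96 = 0.2588, so ∠PRS = 75°.

Therefore, the measure of angle ∠PRS = 75°.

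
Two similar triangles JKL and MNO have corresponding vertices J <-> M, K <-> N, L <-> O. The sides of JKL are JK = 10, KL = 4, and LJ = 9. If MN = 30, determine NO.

Similar triangles have proportional sides. Setting up the proportion:
MN / JK = NO / KL
30 / 10 = NO / 4
NO = 4 * 30 / 10 = 12.

12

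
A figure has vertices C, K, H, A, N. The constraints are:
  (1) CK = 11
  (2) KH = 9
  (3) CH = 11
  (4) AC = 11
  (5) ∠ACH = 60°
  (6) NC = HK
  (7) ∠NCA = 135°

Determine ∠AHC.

Step 1: By the law of cosines on triangle HCA: HA² = 11² + 11² − 2·11·11·cos(60°) = 121, so HA = 11.
Step 2: By the inverse law of cosines on triangle AHC: cos(∠AHC) = (11² + 11² − 11²) / (2·11·11) = 121/242 = 0.5, so ∠AHC = 60°.

Therefore, the measure of angle ∠AHC = 60°.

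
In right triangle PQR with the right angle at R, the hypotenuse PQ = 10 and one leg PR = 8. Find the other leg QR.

Rearranging the Pythagorean theorem to solve for the unknown leg:
leg^2 = hypotenuse^2 - known_leg^2 = 100 - 64 = 36
leg = sqrt(36) = 6.

6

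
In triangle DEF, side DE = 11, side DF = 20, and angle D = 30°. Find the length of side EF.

By the law of cosines: EF^2 = DE^2 + DF^2 - 2*DE*DF*cos(D)
EF^2 = 11^2 + 20^2 - 2*11*20*cos(30°)
EF^2 = 121 + 400 - 440*(sqrt(3)/2)
EF^2 = 521 - 220*sqrt(3)
EF = sqrt(521 - 220*sqrt(3))

sqrt(521 - 220*sqrt(3))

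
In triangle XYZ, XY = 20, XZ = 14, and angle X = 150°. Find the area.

Area = (1/2) * XY * XZ * sin(X)
Area = (1/2) * 20 * 14 * sin(150°)
Area = (1/2) * 20 * 14 * 1/2
Area = 70

70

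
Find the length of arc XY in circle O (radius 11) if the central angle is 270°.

Arc length = 2πr × θ/360
= 2π × 11 × 3/4
= 33*pi/2

33*pi/2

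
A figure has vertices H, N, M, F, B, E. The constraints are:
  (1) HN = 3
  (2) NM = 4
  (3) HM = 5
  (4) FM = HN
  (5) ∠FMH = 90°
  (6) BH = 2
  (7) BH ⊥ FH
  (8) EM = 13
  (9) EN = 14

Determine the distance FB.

From the given relations: FM = HN = 3.
Step 1: By the law of cosines on triangle FMH: FH² = 3² + 5² − 2·3·5·cos(90°) = 34, so FH = √34.
Step 2: By the law of cosines on triangle FHB: FB² = √34² + 2² − 2·√34·2·cos(90°) = 38, so FB = √38.

Therefore, the length of FB = √38.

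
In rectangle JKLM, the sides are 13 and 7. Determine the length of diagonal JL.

A rectangle's diagonal splits it into two right triangles, with the diagonal as the hypotenuse.
By the Pythagorean theorem, d^2 = 13^2 + 7^2 = 218.
Therefore d = sqrt(218).

sqrt(218)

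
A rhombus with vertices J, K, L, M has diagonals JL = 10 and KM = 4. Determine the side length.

In a rhombus, the diagonals bisect each other perpendicularly, creating four congruent right triangles.
Each triangle has legs 5 (half of 10) and 2 (half of 4).
The hypotenuse of each right triangle is a side of the rhombus:
side = sqrt(5^2 + 2^2) = sqrt(29)

sqrt(29)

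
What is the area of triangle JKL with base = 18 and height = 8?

Area = (1/2)(18)(8) = 72

72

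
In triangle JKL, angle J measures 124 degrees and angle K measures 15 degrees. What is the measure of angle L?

The interior angles sum to 180°: angle L = 180 - 124 - 15 = 41°.
The triangle is obtuse (angles 124°, 15°, 41°).

41 degrees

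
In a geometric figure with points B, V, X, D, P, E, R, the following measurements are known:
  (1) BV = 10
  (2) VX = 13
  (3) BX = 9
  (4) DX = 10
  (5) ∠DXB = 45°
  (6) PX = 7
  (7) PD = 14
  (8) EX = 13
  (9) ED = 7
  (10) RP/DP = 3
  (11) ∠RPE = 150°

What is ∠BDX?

Step 1: By the law of cosines on triangle DXB: DB² = 10² + 9² − 2·10·9·cos(45°) = 53.72, so DB ≈ 7.33.
Step 2: By the inverse law of cosines on triangle BDX: cos(∠BDX) = (7.33² + 10² − 9²) / (2·7.33·10) = 72.72/146.59 = 0.4961, so ∠BDX = 60.26°.

Therefore, the measure of angle ∠BDX = 60.26°.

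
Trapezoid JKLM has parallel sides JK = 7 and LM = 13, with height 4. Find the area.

A trapezoid's area equals the midsegment times the height.
The midsegment is (7 + 13) / 2 = 10.
Area = 10 * 4 = 40.

40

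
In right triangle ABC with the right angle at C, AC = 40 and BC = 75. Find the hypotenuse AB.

By the Pythagorean theorem: AB^2 = AC^2 + BC^2
AB^2 = 40^2 + 75^2 = 1600 + 5625 = 7225
AB = sqrt(7225) = 85

85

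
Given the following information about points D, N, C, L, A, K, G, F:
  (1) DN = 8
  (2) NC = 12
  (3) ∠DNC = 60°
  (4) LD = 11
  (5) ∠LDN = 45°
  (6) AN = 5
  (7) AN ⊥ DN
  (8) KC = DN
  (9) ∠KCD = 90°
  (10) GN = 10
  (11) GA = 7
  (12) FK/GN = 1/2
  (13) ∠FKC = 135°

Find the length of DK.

From the given relations: KC = DN = 8.
Step 1: By the law of cosines on triangle CND: CD² = 12² + 8² − 2·12·8·cos(60°) = 112, so CD = 4·√7.
Step 2: By the law of cosines on triangle DCK: DK² = (4·√7)² + 8² − 2·4·√7·8·cos(90°) = 176, so DK = 4·√11.

Therefore, the length of DK = 4·√11.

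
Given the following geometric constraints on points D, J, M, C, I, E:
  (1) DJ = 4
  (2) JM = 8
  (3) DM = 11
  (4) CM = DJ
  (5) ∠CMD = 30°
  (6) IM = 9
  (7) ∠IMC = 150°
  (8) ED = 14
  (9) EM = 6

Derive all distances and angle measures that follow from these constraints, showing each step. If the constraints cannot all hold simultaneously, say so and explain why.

The constraints are consistent.

From the given relations:
  CM = DJ = 4

Step 1: From DM = 11, MC = 4, and ∠DMC = 30°, by the law of cosines:
  DC² = DM² + MC² - 2·DM·MC·cos(30°) = 121 + 16 - 76.21 = 60.79
  DC ≈ 7.8

Step 2: From CM = 4, MI = 9, and ∠CMI = 150°, by the law of cosines:
  CI² = CM² + MI² - 2·CM·MI·cos(150°) = 16 + 81 + 62.35 = 159.4
  CI ≈ 12.62

Step 3: From DE = 14, DM = 11, EM = 6, by the inverse law of cosines:
  cos(∠EDM) = (DE² + DM² - EM²) / (2·DE·DM)
  ∠EDM = 24.17°

Step 4: From DJ = 4, DM = 11, JM = 8, by the inverse law of cosines:
  cos(∠JDM) = (DJ² + DM² - JM²) / (2·DJ·DM)
  ∠JDM = 33.95°

Step 5: From JD = 4, JM = 8, DM = 11, by the inverse law of cosines:
  cos(∠DJM) = (JD² + JM² - DM²) / (2·JD·JM)
  ∠DJM = 129.84°

Step 6: From MD = 11, ME = 6, DE = 14, by the inverse law of cosines:
  cos(∠DME) = (MD² + ME² - DE²) / (2·MD·ME)
  ∠DME = 107.18°

Step 7: From MD = 11, MJ = 8, DJ = 4, by the inverse law of cosines:
  cos(∠DMJ) = (MD² + MJ² - DJ²) / (2·MD·MJ)
  ∠DMJ = 16.21°

Step 8: From ED = 14, EM = 6, DM = 11, by the inverse law of cosines:
  cos(∠DEM) = (ED² + EM² - DM²) / (2·ED·EM)
  ∠DEM = 48.65°

Step 9: From DC = 7.8, DM = 11, CM = 4, by the inverse law of cosines:
  cos(∠CDM) = (DC² + DM² - CM²) / (2·DC·DM)
  ∠CDM = 14.86°

Step 10: From CD = 7.8, CM = 4, DM = 11, by the inverse law of cosines:
  cos(∠DCM) = (CD² + CM² - DM²) / (2·CD·CM)
  ∠DCM = 135.14°

Step 11: From CI = 12.62, CM = 4, IM = 9, by the inverse law of cosines:
  cos(∠ICM) = (CI² + CM² - IM²) / (2·CI·CM)
  ∠ICM = 20.88°

Step 12: From IC = 12.62, IM = 9, CM = 4, by the inverse law of cosines:
  cos(∠CIM) = (IC² + IM² - CM²) / (2·IC·IM)
  ∠CIM = 9.12°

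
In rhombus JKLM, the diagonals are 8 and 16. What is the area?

Area of a rhombus = (d1 * d2) / 2
Area = (8 * 16) / 2
Area = 128 / 2
Area = 64

64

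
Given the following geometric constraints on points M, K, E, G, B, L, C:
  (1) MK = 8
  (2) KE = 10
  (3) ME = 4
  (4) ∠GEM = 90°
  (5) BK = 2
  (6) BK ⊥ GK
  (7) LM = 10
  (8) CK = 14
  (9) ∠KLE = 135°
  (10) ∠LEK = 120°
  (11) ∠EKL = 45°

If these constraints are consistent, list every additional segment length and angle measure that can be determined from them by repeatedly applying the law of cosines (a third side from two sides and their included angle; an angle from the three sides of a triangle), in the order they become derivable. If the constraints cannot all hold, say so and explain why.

These constraints are not satisfiable: (9), (10) and (11) are the three interior angles of triangle KLE, which must sum to 180°, but 135° + 120° + 45° = 300°. No planar figure meets all of them, so nothing further can be derived.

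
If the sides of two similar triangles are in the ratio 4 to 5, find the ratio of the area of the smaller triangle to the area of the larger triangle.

Area ratio = (side ratio)^2 = (4/5)^2 = 16:25.

16:25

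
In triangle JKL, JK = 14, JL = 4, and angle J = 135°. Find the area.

Area = (1/2) * JK * JL * sin(J)
Area = (1/2) * 14 * 4 * sin(135°)
Area = (1/2) * 14 * 4 * sqrt(2)/2
Area = 14*sqrt(2)

14*sqrt(2)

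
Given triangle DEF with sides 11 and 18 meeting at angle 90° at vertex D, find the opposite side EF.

Since angle D = 90°, this is a right triangle and the law of cosines reduces to the Pythagorean theorem.
EF^2 = 11^2 + 18^2 = 445
EF = sqrt(445)

sqrt(445)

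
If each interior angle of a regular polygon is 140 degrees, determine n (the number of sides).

The exterior angle is the supplement of the interior angle: 180 - 140 = 40 degrees.
Since the exterior angles of any convex polygon sum to 360 degrees, the number of sides is 360 / 40 = 9.

9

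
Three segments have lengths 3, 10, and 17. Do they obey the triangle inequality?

Check the triangle inequality: 3 + 10 = 13 ≤ 17.
Since the sum of two sides does not exceed the third, no triangle can be formed.

No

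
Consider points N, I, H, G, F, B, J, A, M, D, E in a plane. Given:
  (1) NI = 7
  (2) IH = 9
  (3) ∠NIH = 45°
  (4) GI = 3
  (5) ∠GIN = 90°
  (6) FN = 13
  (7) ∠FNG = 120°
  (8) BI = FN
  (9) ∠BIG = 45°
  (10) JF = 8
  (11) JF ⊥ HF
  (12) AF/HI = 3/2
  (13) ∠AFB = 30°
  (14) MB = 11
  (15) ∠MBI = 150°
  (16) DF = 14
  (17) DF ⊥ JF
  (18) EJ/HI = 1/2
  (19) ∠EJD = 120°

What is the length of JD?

Step 1: By the law of cosines on triangle JFD: JD² = 8² + 14² − 2·8·14·cos(90°) = 260, so JD = 2·√65.

Therefore, the length of JD = 2·√65.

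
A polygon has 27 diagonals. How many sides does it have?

Using d = n(n - 3)/2, we solve 27 = n(n - 3)/2.
So n(n - 3) = 54.
Testing n = 9: 9 * 6 = 54 = 54. Correct.
The polygon has 9 sides.

9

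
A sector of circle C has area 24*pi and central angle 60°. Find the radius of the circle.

r² = 360 × 24*pi / (π × 60) = 144, so r = 12.

12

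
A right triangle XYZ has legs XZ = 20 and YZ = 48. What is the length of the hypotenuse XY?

XY = sqrt(20^2 + 48^2) = sqrt(2704) = 52

52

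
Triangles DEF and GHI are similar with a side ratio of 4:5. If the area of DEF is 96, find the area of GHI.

The ratio of areas of similar triangles = (side ratio)^2.
Side ratio = 4:5, so area ratio = 16:25.
Area of GHI / Area of DEF = 25/16
Area of GHI = 96 * 25/16 = 150

150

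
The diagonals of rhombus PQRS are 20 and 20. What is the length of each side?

In a rhombus, the diagonals bisect each other perpendicularly, creating four congruent right triangles.
Each triangle has legs 10 (half of 20) and 10 (half of 20).
The hypotenuse of each right triangle is a side of the rhombus:
side = sqrt(10^2 + 10^2) = sqrt(200) = 10*sqrt(2)

10*sqrt(2)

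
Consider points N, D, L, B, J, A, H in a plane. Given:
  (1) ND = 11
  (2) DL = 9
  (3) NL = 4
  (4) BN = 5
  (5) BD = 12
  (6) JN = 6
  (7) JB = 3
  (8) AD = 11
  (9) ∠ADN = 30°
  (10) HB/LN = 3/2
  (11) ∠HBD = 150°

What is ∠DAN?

Step 1: By the law of cosines on triangle ADN: AN² = 11² + 11² − 2·11·11·cos(30°) = 32.42, so AN ≈ 5.69.
Step 2: By the inverse law of cosines on triangle DAN: cos(∠DAN) = (11² + 5.69² − 11²) / (2·11·5.69) = 32.42/125.27 = 0.2588, so ∠DAN = 75°.

Therefore, the measure of angle ∠DAN = 75°.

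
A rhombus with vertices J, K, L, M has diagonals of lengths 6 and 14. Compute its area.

Area = (6 * 14) / 2 = 84 / 2 = 42

42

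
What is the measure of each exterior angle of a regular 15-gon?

Each exterior angle of a regular n-gon is 360 / n.
For n = 15: 360 / 15 = 24 degrees.

24 degrees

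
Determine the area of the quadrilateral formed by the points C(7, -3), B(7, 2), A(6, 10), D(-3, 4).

Using the Shoelace formula for a quadrilateral (vertices in order):
Area = (1/2)|sum of (x_i * y_(i+1) - x_(i+1) * y_i)|
Terms: (7*2 - 7*-3) = 35, (7*10 - 6*2) = 58, (6*4 - -3*10) = 54, (-3*-3 - 7*4) = -19
Sum = 128
Area = (1/2)(128) = 64

64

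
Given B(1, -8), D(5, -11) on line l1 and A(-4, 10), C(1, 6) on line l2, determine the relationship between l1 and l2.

Slope of line 1: m1 = (-11 - -8)/(5 - 1) = -3/4 = -3/4
Slope of line 2: m2 = (6 - 10)/(1 - -4) = -4/5 = -4/5
m1 != m2 and m1*m2 = 3/5 != -1. Neither.

Neither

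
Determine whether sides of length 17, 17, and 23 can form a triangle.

Sort the sides: 17, 17, 23.
It suffices to check that the sum of the two smallest exceeds the largest:
17 + 17 = 34 > 23. ✓
Yes, a valid triangle can be formed.

Yes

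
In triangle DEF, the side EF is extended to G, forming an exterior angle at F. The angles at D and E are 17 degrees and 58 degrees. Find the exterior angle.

Exterior angle = 17 + 58 = 75 degrees (exterior angle theorem).

75 degrees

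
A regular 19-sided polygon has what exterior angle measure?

Each exterior angle of a regular n-gon is 360 / n.
For n = 19: 360 / 19 = 360/19 degrees.

360/19 degrees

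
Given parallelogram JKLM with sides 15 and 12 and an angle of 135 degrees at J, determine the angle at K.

Opposite sides of a parallelogram are parallel, so consecutive angles form co-interior angles on a transversal.
Co-interior angles sum to 180°, giving angle K = 180 - 135 = 45 degrees.

45 degrees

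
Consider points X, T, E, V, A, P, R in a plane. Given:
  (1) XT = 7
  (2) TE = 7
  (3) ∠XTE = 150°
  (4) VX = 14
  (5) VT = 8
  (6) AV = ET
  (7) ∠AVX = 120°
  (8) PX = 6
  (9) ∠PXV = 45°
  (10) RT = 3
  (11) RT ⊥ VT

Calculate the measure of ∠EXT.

Step 1: By the law of cosines on triangle XTE: XE² = 7² + 7² − 2·7·7·cos(150°) = 182.87, so XE ≈ 13.52.
Step 2: By the inverse law of cosines on triangle EXT: cos(∠EXT) = (13.52² + 7² − 7²) / (2·13.52·7) = 182.87/189.32 = 0.9659, so ∠EXT = 15°.

Therefore, the measure of angle ∠EXT = 15°.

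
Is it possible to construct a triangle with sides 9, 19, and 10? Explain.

No.
The triangle inequality is violated: 9 + 10 = 19 ≤ 19.
These lengths cannot form a triangle.

No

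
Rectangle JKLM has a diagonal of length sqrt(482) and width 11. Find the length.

Using the Pythagorean theorem: d^2 = a^2 + b^2
b^2 = d^2 - a^2
b^2 = 482 - 121
b^2 = 361
b = sqrt(361) = 19

19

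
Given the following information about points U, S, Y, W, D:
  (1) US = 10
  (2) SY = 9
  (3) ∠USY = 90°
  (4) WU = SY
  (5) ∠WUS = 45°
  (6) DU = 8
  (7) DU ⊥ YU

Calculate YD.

Step 1: By the law of cosines on triangle USY: UY² = 10² + 9² − 2·10·9·cos(90°) = 181, so UY = √181.
Step 2: By the law of cosines on triangle YUD: YD² = √181² + 8² − 2·√181·8·cos(90°) = 245, so YD = 7·√5.

Therefore, the length of YD = 7·√5.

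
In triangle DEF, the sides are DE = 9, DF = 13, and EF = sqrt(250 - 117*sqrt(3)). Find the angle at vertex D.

cos(D) = (9² + 13² - (sqrt(250 - 117*sqrt(3)))²) / (2 × 9 × 13) = sqrt(3)/2, so D = arccos(sqrt(3)/2) = 30°.

30°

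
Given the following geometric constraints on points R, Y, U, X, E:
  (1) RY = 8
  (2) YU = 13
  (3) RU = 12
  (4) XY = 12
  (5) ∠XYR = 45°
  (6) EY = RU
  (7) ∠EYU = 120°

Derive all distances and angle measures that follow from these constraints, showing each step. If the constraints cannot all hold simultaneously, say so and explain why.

The constraints are consistent.

From the given relations:
  EY = RU = 12

Step 1: From RY = 8, YX = 12, and ∠RYX = 45°, by the law of cosines:
  RX² = RY² + YX² - 2·RY·YX·cos(45°) = 64 + 144 - 135.8 = 72.24
  RX ≈ 8.5

Step 2: From UY = 13, YE = 12, and ∠UYE = 120°, by the law of cosines:
  UE² = UY² + YE² - 2·UY·YE·cos(120°) = 169 + 144 + 156 = 469
  UE ≈ 21.66

Step 3: From RU = 12, RY = 8, UY = 13, by the inverse law of cosines:
  cos(∠URY) = (RU² + RY² - UY²) / (2·RU·RY)
  ∠URY = 78.28°

Step 4: From YR = 8, YU = 13, RU = 12, by the inverse law of cosines:
  cos(∠RYU) = (YR² + YU² - RU²) / (2·YR·YU)
  ∠RYU = 64.67°

Step 5: From UR = 12, UY = 13, RY = 8, by the inverse law of cosines:
  cos(∠RUY) = (UR² + UY² - RY²) / (2·UR·UY)
  ∠RUY = 37.05°

Step 6: From RX = 8.5, RY = 8, XY = 12, by the inverse law of cosines:
  cos(∠XRY) = (RX² + RY² - XY²) / (2·RX·RY)
  ∠XRY = 93.27°

Step 7: From UE = 21.66, UY = 13, EY = 12, by the inverse law of cosines:
  cos(∠EUY) = (UE² + UY² - EY²) / (2·UE·UY)
  ∠EUY = 28.68°

Step 8: From XR = 8.5, XY = 12, RY = 8, by the inverse law of cosines:
  cos(∠RXY) = (XR² + XY² - RY²) / (2·XR·XY)
  ∠RXY = 41.73°

Step 9: From EU = 21.66, EY = 12, UY = 13, by the inverse law of cosines:
  cos(∠UEY) = (EU² + EY² - UY²) / (2·EU·EY)
  ∠UEY = 31.32°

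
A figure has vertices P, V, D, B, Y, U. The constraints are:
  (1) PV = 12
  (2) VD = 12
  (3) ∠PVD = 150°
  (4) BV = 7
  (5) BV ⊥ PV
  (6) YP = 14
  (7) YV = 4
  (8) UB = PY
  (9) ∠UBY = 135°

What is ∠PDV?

Step 1: By the law of cosines on triangle DVP: DP² = 12² + 12² − 2·12·12·cos(150°) = 537.42, so DP ≈ 23.18.
Step 2: By the inverse law of cosines on triangle PDV: cos(∠PDV) = (23.18² + 12² − 12²) / (2·23.18·12) = 537.42/556.37 = 0.9659, so ∠PDV = 15°.

Therefore, the measure of angle ∠PDV = 15°.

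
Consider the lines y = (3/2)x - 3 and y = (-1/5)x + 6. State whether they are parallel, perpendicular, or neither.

Slope of line 1: m1 = 3/2
Slope of line 2: m2 = -1/5
For parallel lines we need equal slopes: 3/2 != -1/5.
For perpendicular lines we need m1*m2 = -1: (3/2)(-1/5) = -3/10 != -1.
Since neither condition holds, the lines are neither parallel nor perpendicular.

Neither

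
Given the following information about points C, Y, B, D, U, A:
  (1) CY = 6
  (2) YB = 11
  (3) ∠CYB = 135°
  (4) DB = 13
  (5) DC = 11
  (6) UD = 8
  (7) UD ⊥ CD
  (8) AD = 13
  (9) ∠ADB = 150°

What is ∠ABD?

Step 1: By the law of cosines on triangle BDA: BA² = 13² + 13² − 2·13·13·cos(150°) = 630.72, so BA ≈ 25.11.
Step 2: By the inverse law of cosines on triangle ABD: cos(∠ABD) = (25.11² + 13² − 13²) / (2·25.11·13) = 630.72/652.97 = 0.9659, so ∠ABD = 15°.

Therefore, the measure of angle ∠ABD = 15°.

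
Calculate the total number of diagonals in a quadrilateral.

Each of the 4 vertices connects to 1 non-adjacent vertices via diagonals.
Total connections = 4 × 1 = 4, but each diagonal is counted twice.
Number of diagonals = 4 / 2 = 2.

2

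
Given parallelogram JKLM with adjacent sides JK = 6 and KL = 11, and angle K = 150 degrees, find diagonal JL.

Law of cosines: d^2 = 6^2 + 11^2 - 2(6)(11)cos(150°) = 66*sqrt(3) + 157, so d = sqrt(66*sqrt(3) + 157).

sqrt(66*sqrt(3) + 157)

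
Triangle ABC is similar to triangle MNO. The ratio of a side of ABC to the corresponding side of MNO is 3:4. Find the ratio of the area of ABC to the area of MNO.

Area ratio = (side ratio)^2 = (3/4)^2 = 9:16.

9:16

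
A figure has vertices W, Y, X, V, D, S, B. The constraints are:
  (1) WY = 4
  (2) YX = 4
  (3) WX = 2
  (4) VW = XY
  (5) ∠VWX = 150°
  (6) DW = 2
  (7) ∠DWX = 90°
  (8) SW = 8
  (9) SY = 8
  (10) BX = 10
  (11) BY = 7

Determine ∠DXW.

Step 1: By the law of cosines on triangle XWD: XD² = 2² + 2² − 2·2·2·cos(90°) = 8, so XD = 2·√2.
Step 2: By the inverse law of cosines on triangle DXW: cos(∠DXW) = ((2·√2)² + 2² − 2²) / (2·2·√2·2) = 8/11.31 = 0.7071, so ∠DXW = 45°.

Therefore, the measure of angle ∠DXW = 45°.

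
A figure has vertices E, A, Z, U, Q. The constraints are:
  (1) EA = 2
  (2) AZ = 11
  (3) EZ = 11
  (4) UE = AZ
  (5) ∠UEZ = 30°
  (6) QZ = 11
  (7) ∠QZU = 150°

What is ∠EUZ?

From the given relations: UE = AZ = 11.
Step 1: By the law of cosines on triangle UEZ: UZ² = 11² + 11² − 2·11·11·cos(30°) = 32.42, so UZ ≈ 5.69.
Step 2: By the inverse law of cosines on triangle EUZ: cos(∠EUZ) = (11² + 5.69² − 11²) / (2·11·5.69) = 32.42/125.27 = 0.2588, so ∠EUZ = 75°.

Therefore, the measure of angle ∠EUZ = 75°.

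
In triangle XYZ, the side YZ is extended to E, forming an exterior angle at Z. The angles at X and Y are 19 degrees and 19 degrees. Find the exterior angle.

Exterior angle = 19 + 19 = 38 degrees (exterior angle theorem).

38 degrees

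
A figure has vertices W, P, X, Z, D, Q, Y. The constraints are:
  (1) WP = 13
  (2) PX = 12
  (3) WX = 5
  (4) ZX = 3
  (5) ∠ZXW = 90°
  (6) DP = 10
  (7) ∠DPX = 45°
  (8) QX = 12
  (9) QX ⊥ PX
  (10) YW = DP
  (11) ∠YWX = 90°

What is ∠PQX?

Step 1: By the law of cosines on triangle QXP: QP² = 12² + 12² − 2·12·12·cos(90°) = 288, so QP = 12·√2.
Step 2: By the inverse law of cosines on triangle PQX: cos(∠PQX) = ((12·√2)² + 12² − 12²) / (2·12·√2·12) = 288/407.29 = 0.7071, so ∠PQX = 45°.

Therefore, the measure of angle ∠PQX = 45°.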